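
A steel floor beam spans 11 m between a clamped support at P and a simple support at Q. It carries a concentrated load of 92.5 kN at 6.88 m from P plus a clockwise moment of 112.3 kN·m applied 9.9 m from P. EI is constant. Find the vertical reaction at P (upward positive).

R_P = 34.38 kN

Release the roller at Q. Primary structure: cantilever fixed at P.
Downward deflection at the released point Q due to the loads:
  point load 92.5 at a = 6.88: Pa²(3L − a)/(6EI) = 19061/EI
  clockwise couple 112.3 at a = 9.9: M₀a(2L − a)/(2EI) = 6726/EI
  δ_0 = 25787/EI
Tip deflection under a unit load at Q: L³/(3EI) = 443.7/EI.
Compatibility at Q: δ_0 − R_Q·δ_{QQ} = 0, so R_Q = 25787/443.7 = 58.12 kN.
Vertical equilibrium: R_P = ΣP − R_Q = 92.5 − 58.12 = 34.38 kN.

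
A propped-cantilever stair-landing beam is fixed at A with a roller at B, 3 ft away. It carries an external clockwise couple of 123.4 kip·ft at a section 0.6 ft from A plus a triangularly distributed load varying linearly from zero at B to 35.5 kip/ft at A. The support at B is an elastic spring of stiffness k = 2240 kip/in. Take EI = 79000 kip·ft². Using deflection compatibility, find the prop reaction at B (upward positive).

R_B = 24.77 kip

Release the roller at B. Primary structure: cantilever fixed at A.
Downward deflection at the released point B due to the loads:
  clockwise couple 123.4 at a = 0.6: M₀a(2L − a)/(2EI) = 199.9/EI
  triangular load, peak 35.5 at the fixed end: w₀L⁴/(30EI) = 95.85/EI
  δ_0 = 295.8/EI
Flexibility coefficient — unit upward force at B: δ_{BB} = L³/(3EI) = 9/EI.
With EI = 79000 kip·ft²: δ_0 = 0.003744 ft and δ_{BB} = 0.000114 ft/kip.
Compatibility — the spring shortens by R_B/k under the reaction it provides: δ_0 − R_B·δ_{BB} = R_B/k. With 1/k = 1/(2240×12) ft/kip = 0.000037 ft/kip, R_B = δ_0 / (δ_{BB} + 1/k) = 0.003744 / (0.000114 + 0.000037) = 24.77 kip.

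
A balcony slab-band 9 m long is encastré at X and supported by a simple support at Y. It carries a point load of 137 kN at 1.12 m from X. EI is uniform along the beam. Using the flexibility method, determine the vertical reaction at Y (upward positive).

R_Y = 3.05 kN

Take the reaction at Y as the redundant and release it; the primary structure is a cantilever fixed at X.
Downward deflection at the released point Y due to the loads:
  point load 137 at a = 1.12: Pa²(3L − a)/(6EI) = 741.3/EI
Flexibility coefficient — unit upward force at Y: δ_{YY} = L³/(3EI) = 243/EI.
The prop prevents deflection at Y: R_Y = δ_0/δ_{YY} = 741.3/243 = 3.05 kN.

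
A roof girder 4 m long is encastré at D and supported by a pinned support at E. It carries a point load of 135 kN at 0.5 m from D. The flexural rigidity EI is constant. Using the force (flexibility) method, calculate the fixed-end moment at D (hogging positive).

M_D = 55.37 kN·m

Remove the prop at E; the released (primary) structure is a cantilever built in at D.
Downward deflection at the released point E due to the loads:
  point load 135 at a = 0.5: Pa²(3L − a)/(6EI) = 64.69/EI
Flexibility coefficient — unit upward force at E: δ_{EE} = L³/(3EI) = 21.33/EI.
Compatibility at E: δ_0 − R_E·δ_{EE} = 0, so R_E = 64.69/21.33 = 3.032 kN.
Moment equilibrium about D: M_D = Σ(load moments about D) − R_E·L = 67.5 − 3.032×4 = 55.37 kN·m.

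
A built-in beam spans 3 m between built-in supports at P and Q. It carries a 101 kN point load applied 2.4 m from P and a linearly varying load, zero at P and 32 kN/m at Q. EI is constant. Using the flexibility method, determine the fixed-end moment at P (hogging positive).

Take the two fixed-end moments M_P, M_Q as redundants; the released structure is the simple span PQ.
On the primary (simply-supported) span, the end slopes from the loading are:
  at P: point load 101 at a = 2.4: Pab(L + b)/(6LEI) = 29.09/EI
  at Q: point load 101 at a = 2.4: Pab(L + a)/(6LEI) = 43.63/EI
  at P: triangular load, peak 32: 7w₀L³/(360EI) = 16.8/EI
  at Q: triangular load, peak 32: w₀L³/(45EI) = 19.2/EI
  θ_P0 = 45.89/EI,  θ_Q0 = 62.83/EI
Flexibility coefficients: a unit moment at one end gives L/(3EI) there and L/(6EI) at the far end, so f₁₁ = f₂₂ = 1/EI and f₁₂ = f₂₁ = 0.5/EI.
Compatibility — zero rotation at each built-in end:
  1 M_P + 0.5 M_Q = 45.89
  0.5 M_P + 1 M_Q = 62.83
Solving the pair gives M_P = 19.3 kN·m and M_Q = 53.18 kN·m (hogging).

M_P = 19.3 kN·m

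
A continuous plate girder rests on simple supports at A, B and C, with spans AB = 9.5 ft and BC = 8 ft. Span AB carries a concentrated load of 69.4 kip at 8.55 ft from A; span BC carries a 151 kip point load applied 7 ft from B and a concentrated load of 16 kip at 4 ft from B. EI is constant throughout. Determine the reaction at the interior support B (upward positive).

R_B = 106.7 kip

Release continuity at B by inserting a hinge; the redundant is the internal moment M_B. The primary structure is two simply-supported spans AB and BC.
Discontinuity in slope at B on the released structure — sum the simple-span end rotations:
  span AB: point load 69.4 at a = 8.55: Pab(L + a)/(6LEI) = 178.5/EI
  span BC: point load 151 at a = 7: Pab(L + b)/(6LEI) = 198.2/EI
  span BC: point load 16 at a = 4: Pab(L + b)/(6LEI) = 64/EI
  relative rotation θ_0 = (178.5 + 262.2)/EI = 440.7/EI
A unit hogging moment at B produces rotation L₁/(3EI) + L₂/(3EI) = 5.833/EI.
Slope continuity at B: θ_0 = M_B·5.833/EI, so M_B = 440.7/5.833 = 75.55 kip·ft (hogging).
Span AB, ΣM about A with M_B applied at B: R_B^{AB}·9.5 = 593.4 + 75.55, so R_B^{AB} = 70.41 kip and R_A = 69.4 − 70.41 = -1.012 kip.
Span BC, ΣM about C: R_B^{BC}·8 = 215 + 75.55, so R_B^{BC} = 36.32 kip and R_C = 167 − 36.32 = 130.7 kip.
R_B = 70.41 + 36.32 = 106.7 kip.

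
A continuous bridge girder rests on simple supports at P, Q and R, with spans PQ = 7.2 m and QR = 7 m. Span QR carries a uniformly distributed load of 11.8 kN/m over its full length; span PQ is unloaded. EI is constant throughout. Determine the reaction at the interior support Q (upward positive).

Take M_Q as the redundant. Released structure: two simple spans PQ and QR with a hinge at Q.
Rotations at Q on the released spans (each span's end-slope, ×1/EI):
  span QR: UDL 11.8: wL³/(24EI) = 168.6/EI
  relative rotation θ_0 = (0 + 168.6)/EI = 168.6/EI
A unit hogging moment at Q produces rotation L₁/(3EI) + L₂/(3EI) = 4.733/EI.
Slope continuity at Q: θ_0 = M_Q·4.733/EI, so M_Q = 168.6/4.733 = 35.63 kN·m (hogging).
Span PQ, ΣM about P with M_Q applied at Q: R_Q^{PQ}·7.2 = 0 + 35.63, so R_Q^{PQ} = 4.948 kN and R_P = 0 − 4.948 = -4.948 kN.
Span QR, ΣM about R: R_Q^{QR}·7 = 289.1 + 35.63, so R_Q^{QR} = 46.39 kN and R_R = 82.6 − 46.39 = 36.21 kN.
R_Q = 4.948 + 46.39 = 51.34 kN.

R_Q = 51.34 kN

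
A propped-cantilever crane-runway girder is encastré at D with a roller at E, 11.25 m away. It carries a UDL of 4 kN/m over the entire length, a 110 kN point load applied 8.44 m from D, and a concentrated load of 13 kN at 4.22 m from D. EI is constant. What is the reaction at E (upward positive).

R_E = 88.92 kN

Take the reaction at E as the redundant and release it; the primary structure is a cantilever fixed at D.
Downward deflection at the released point E due to the loads:
  UDL 4: wL⁴/(8EI) = 8009/EI
  point load 110 at a = 8.44: Pa²(3L − a)/(6EI) = 33054/EI
  point load 13 at a = 4.22: Pa²(3L − a)/(6EI) = 1139/EI
  δ_0 = 42202/EI
Flexibility coefficient — unit upward force at E: δ_{EE} = L³/(3EI) = 474.6/EI.
Compatibility at E: δ_0 − R_E·δ_{EE} = 0, so R_E = 42202/474.6 = 88.92 kN.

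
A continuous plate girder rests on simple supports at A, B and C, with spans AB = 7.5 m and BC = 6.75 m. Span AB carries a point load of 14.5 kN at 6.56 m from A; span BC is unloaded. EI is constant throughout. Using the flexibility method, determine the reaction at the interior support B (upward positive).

Take M_B as the redundant. Released structure: two simple spans AB and BC with a hinge at B.
End slopes at the hinge B, treating each span as simply supported:
  span AB: point load 14.5 at a = 6.56: Pab(L + a)/(6LEI) = 27.94/EI
  relative rotation θ_0 = (27.94 + 0)/EI = 27.94/EI
A unit hogging moment at B produces rotation L₁/(3EI) + L₂/(3EI) = 4.75/EI.
Slope continuity at B: θ_0 = M_B·4.75/EI, so M_B = 27.94/4.75 = 5.881 kN·m (hogging).
Span AB, ΣM about A with M_B applied at B: R_B^{AB}·7.5 = 95.12 + 5.881, so R_B^{AB} = 13.47 kN and R_A = 14.5 − 13.47 = 1.033 kN.
Span BC, ΣM about C: R_B^{BC}·6.75 = 0 + 5.881, so R_B^{BC} = 0.8713 kN and R_C = 0 − 0.8713 = -0.8713 kN.
R_B = 13.47 + 0.8713 = 14.34 kN.

R_B = 14.34 kN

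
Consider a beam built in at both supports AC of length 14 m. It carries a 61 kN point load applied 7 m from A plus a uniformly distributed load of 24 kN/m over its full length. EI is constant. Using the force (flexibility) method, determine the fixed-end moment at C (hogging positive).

M_C = 498.8 kN·m

Take the two fixed-end moments M_A, M_C as redundants; the released structure is the simple span AC.
End rotations of the released simple span under the applied load (×1/EI):
  at A: point load 61 at a = 7: Pab(L + b)/(6LEI) = 747.2/EI
  at C: point load 61 at a = 7: Pab(L + a)/(6LEI) = 747.2/EI
  at A: UDL 24: wL³/(24EI) = 2744/EI
  at C: UDL 24: wL³/(24EI) = 2744/EI
  θ_A0 = 3491/EI,  θ_C0 = 3491/EI
Flexibility coefficients: a unit moment at one end gives L/(3EI) there and L/(6EI) at the far end, so f₁₁ = f₂₂ = 4.667/EI and f₁₂ = f₂₁ = 2.333/EI.
Compatibility — zero rotation at each built-in end:
  4.667 M_A + 2.333 M_C = 3491
  2.333 M_A + 4.667 M_C = 3491
Solving the pair gives M_A = 498.8 kN·m and M_C = 498.8 kN·m (hogging).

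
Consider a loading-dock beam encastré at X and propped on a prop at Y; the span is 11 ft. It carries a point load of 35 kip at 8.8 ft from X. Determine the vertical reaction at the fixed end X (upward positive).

R_X = 10.36 kip

Take the reaction at Y as the redundant and release it; the primary structure is a cantilever fixed at X.
Free-end deflection of the primary structure under the applied loading (downward +):
  point load 35 at a = 8.8: Pa²(3L − a)/(6EI) = 10932/EI
Flexibility coefficient — unit upward force at Y: δ_{YY} = L³/(3EI) = 443.7/EI.
Compatibility at Y: δ_0 − R_Y·δ_{YY} = 0, so R_Y = 10932/443.7 = 24.64 kip.
Vertical equilibrium: R_X = ΣP − R_Y = 35 − 24.64 = 10.36 kip.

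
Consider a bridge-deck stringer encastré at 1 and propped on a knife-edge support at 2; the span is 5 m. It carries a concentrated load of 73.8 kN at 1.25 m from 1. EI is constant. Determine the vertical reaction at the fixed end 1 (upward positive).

R_1 = 67.46 kN

Remove the prop at 2; the released (primary) structure is a cantilever built in at 1.
Deflection at 2 on the released cantilever, summing each load's contribution:
  point load 73.8 at a = 1.25: Pa²(3L − a)/(6EI) = 264.3/EI
Tip deflection under a unit load at 2: L³/(3EI) = 41.67/EI.
The prop prevents deflection at 2: R_2 = δ_0/δ_{22} = 264.3/41.67 = 6.342 kN.
Vertical equilibrium: R_1 = ΣP − R_2 = 73.8 − 6.342 = 67.46 kN.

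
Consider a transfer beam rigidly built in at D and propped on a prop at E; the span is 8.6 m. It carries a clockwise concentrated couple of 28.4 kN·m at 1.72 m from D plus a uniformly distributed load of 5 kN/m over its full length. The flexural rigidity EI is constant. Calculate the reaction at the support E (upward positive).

Take the reaction at E as the redundant and release it; the primary structure is a cantilever fixed at D.
Primary-structure tip deflection at E by superposition:
  clockwise couple 28.4 at a = 1.72: M₀a(2L − a)/(2EI) = 378.1/EI
  UDL 5: wL⁴/(8EI) = 3419/EI
  δ_0 = 3797/EI
Tip deflection under a unit load at E: L³/(3EI) = 212/EI.
The prop prevents deflection at E: R_E = δ_0/δ_{EE} = 3797/212 = 17.91 kN.

R_E = 17.91 kN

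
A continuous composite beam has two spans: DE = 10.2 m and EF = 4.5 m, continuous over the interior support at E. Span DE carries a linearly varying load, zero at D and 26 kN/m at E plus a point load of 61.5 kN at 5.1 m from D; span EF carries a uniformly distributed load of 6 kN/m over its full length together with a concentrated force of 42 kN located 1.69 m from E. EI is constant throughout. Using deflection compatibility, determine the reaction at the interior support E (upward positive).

Insert a hinge at E; M_E is the redundant, and each span becomes simply supported.
End slopes at the hinge E, treating each span as simply supported:
  span DE: triangular load, peak 26: w₀L³/(45EI) = 613.1/EI
  span DE: point load 61.5 at a = 5.1: Pab(L + a)/(6LEI) = 399.9/EI
  span EF: UDL 6: wL³/(24EI) = 22.78/EI
  span EF: point load 42 at a = 1.69: Pab(L + b)/(6LEI) = 54/EI
  relative rotation θ_0 = (1013 + 76.78)/EI = 1090/EI
A unit hogging moment at E produces rotation L₁/(3EI) + L₂/(3EI) = 4.9/EI.
Compatibility: M_E·(L₁+L₂)/(3EI) = θ_0, giving M_E = 222.4 kN·m (hogging).
Span DE, ΣM about D with M_E applied at E: R_E^{DE}·10.2 = 1215 + 222.4, so R_E^{DE} = 141 kN and R_D = 194.1 − 141 = 53.14 kN.
Span EF, ΣM about F: R_E^{EF}·4.5 = 178.8 + 222.4, so R_E^{EF} = 89.15 kN and R_F = 69 − 89.15 = -20.15 kN.
R_E = 141 + 89.15 = 230.1 kN.

R_E = 230.1 kN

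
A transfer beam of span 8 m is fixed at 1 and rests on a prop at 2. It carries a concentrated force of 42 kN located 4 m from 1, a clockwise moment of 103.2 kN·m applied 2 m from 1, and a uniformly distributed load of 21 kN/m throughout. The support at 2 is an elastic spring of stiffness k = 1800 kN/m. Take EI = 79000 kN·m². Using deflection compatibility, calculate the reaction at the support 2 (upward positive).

R_2 = 67.29 kN

Choose R_2 as the redundant. The primary structure is the cantilever fixed at 1.
Free-end deflection of the primary structure under the applied loading (downward +):
  point load 42 at a = 4: Pa²(3L − a)/(6EI) = 2240/EI
  clockwise couple 103.2 at a = 2: M₀a(2L − a)/(2EI) = 1445/EI
  UDL 21: wL⁴/(8EI) = 10752/EI
  δ_0 = 14437/EI
Flexibility coefficient — unit upward force at 2: δ_{22} = L³/(3EI) = 170.7/EI.
With EI = 79000 kN·m²: δ_0 = 0.18274 m and δ_{22} = 0.00216 m/kN.
Compatibility — the spring shortens by R_2/k under the reaction it provides: δ_0 − R_2·δ_{22} = R_2/k. With 1/k = 0.000556 m/kN, R_2 = δ_0 / (δ_{22} + 1/k) = 0.18274 / (0.00216 + 0.000556) = 67.29 kN.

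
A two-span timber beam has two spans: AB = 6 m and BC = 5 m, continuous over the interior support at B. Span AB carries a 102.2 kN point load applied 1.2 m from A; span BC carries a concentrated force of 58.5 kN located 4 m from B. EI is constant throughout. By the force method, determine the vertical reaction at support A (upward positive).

Take M_B as the redundant. Released structure: two simple spans AB and BC with a hinge at B.
Rotations at B on the released spans (each span's end-slope, ×1/EI):
  span AB: point load 102.2 at a = 1.2: Pab(L + a)/(6LEI) = 117.7/EI
  span BC: point load 58.5 at a = 4: Pab(L + b)/(6LEI) = 46.8/EI
  relative rotation θ_0 = (117.7 + 46.8)/EI = 164.5/EI
A unit hogging moment at B produces rotation L₁/(3EI) + L₂/(3EI) = 3.667/EI.
Compatibility: M_B·(L₁+L₂)/(3EI) = θ_0, giving M_B = 44.87 kN·m (hogging).
Span AB, ΣM about A with M_B applied at B: R_B^{AB}·6 = 122.6 + 44.87, so R_B^{AB} = 27.92 kN and R_A = 102.2 − 27.92 = 74.28 kN.

R_A = 74.28 kN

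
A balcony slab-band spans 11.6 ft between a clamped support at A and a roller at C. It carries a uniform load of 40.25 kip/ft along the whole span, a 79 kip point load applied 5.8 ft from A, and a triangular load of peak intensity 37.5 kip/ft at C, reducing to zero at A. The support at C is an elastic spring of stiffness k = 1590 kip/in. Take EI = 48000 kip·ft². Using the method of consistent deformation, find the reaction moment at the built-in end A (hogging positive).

Remove the prop at C; the released (primary) structure is a cantilever built in at A.
Primary-structure tip deflection at C by superposition:
  UDL 40.25: wL⁴/(8EI) = 91098/EI
  point load 79 at a = 5.8: Pa²(3L − a)/(6EI) = 12845/EI
  triangular load, peak 37.5 at the free end: 11w₀L⁴/(120EI) = 62241/EI
  δ_0 = 166183/EI
Tip deflection under a unit load at C: L³/(3EI) = 520.3/EI.
With EI = 48000 kip·ft²: δ_0 = 3.4622 ft and δ_{CC} = 0.01084 ft/kip.
Compatibility — the spring shortens by R_C/k under the reaction it provides: δ_0 − R_C·δ_{CC} = R_C/k. With 1/k = 1/(1590×12) ft/kip = 0.000052 ft/kip, R_C = δ_0 / (δ_{CC} + 1/k) = 3.4622 / (0.01084 + 0.000052) = 317.9 kip.
Moment equilibrium about A: M_A = Σ(load moments about A) − R_C·L = 4848 − 317.9×11.6 = 1161 kip·ft.

M_A = 1161 kip·ft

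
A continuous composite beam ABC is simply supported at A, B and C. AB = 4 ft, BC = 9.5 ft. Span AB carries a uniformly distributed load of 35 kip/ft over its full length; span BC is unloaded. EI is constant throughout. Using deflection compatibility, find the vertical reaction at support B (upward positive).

R_B = 77.37 kip

Release continuity at B by inserting a hinge; the redundant is the internal moment M_B. The primary structure is two simply-supported spans AB and BC.
Rotations at B on the released spans (each span's end-slope, ×1/EI):
  span AB: UDL 35: wL³/(24EI) = 93.33/EI
  relative rotation θ_0 = (93.33 + 0)/EI = 93.33/EI
A unit hogging moment at B produces rotation L₁/(3EI) + L₂/(3EI) = 4.5/EI.
Compatibility: M_B·(L₁+L₂)/(3EI) = θ_0, giving M_B = 20.74 kip·ft (hogging).
Span AB, ΣM about A with M_B applied at B: R_B^{AB}·4 = 280 + 20.74, so R_B^{AB} = 75.19 kip and R_A = 140 − 75.19 = 64.81 kip.
Span BC, ΣM about C: R_B^{BC}·9.5 = 0 + 20.74, so R_B^{BC} = 2.183 kip and R_C = 0 − 2.183 = -2.183 kip.
R_B = 75.19 + 2.183 = 77.37 kip.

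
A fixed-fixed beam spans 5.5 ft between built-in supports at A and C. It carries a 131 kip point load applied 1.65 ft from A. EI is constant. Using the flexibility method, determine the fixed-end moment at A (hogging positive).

M_A = 105.9 kip·ft

Take the two fixed-end moments M_A, M_C as redundants; the released structure is the simple span AC.
End rotations of the released simple span under the applied load (×1/EI):
  at A: point load 131 at a = 1.65: Pab(L + b)/(6LEI) = 235.8/EI
  at C: point load 131 at a = 1.65: Pab(L + a)/(6LEI) = 180.3/EI
  θ_A0 = 235.8/EI,  θ_C0 = 180.3/EI
Flexibility coefficients: a unit moment at one end gives L/(3EI) there and L/(6EI) at the far end, so f₁₁ = f₂₂ = 1.833/EI and f₁₂ = f₂₁ = 0.9167/EI.
Compatibility — zero rotation at each built-in end:
  1.833 M_A + 0.9167 M_C = 235.8
  0.9167 M_A + 1.833 M_C = 180.3
Solving the pair gives M_A = 105.9 kip·ft and M_C = 45.39 kip·ft (hogging).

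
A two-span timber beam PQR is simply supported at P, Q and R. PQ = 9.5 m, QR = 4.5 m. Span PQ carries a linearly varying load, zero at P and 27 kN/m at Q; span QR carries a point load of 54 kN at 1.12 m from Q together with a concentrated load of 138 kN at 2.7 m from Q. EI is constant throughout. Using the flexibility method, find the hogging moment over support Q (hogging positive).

M_Q = 156.6 kN·m

Release continuity at Q by inserting a hinge; the redundant is the internal moment M_Q. The primary structure is two simply-supported spans PQ and QR.
Discontinuity in slope at Q on the released structure — sum the simple-span end rotations:
  span PQ: triangular load, peak 27: w₀L³/(45EI) = 514.4/EI
  span QR: point load 54 at a = 1.12: Pab(L + b)/(6LEI) = 59.66/EI
  span QR: point load 138 at a = 2.7: Pab(L + b)/(6LEI) = 156.5/EI
  relative rotation θ_0 = (514.4 + 216.2)/EI = 730.6/EI
A unit hogging moment at Q produces rotation L₁/(3EI) + L₂/(3EI) = 4.667/EI.
Compatibility: M_Q·(L₁+L₂)/(3EI) = θ_0, giving M_Q = 156.6 kN·m (hogging).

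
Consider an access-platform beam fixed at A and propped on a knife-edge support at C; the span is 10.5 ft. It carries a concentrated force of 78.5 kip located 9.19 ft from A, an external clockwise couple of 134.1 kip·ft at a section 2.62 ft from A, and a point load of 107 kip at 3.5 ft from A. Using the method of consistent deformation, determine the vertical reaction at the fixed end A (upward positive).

Remove the prop at C; the released (primary) structure is a cantilever built in at A.
Downward deflection at the released point C due to the loads:
  point load 78.5 at a = 9.19: Pa²(3L − a)/(6EI) = 24652/EI
  clockwise couple 134.1 at a = 2.62: M₀a(2L − a)/(2EI) = 3229/EI
  point load 107 at a = 3.5: Pa²(3L − a)/(6EI) = 6117/EI
  δ_0 = 33997/EI
Tip deflection under a unit load at C: L³/(3EI) = 385.9/EI.
The prop prevents deflection at C: R_C = δ_0/δ_{CC} = 33997/385.9 = 88.1 kip.
Vertical equilibrium: R_A = ΣP − R_C = 185.5 − 88.1 = 97.4 kip.

R_A = 97.4 kip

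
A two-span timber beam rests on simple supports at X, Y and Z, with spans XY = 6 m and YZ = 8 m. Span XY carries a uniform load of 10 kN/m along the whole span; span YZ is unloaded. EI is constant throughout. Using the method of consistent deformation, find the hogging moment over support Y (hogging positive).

M_Y = 19.29 kN·m

Take M_Y as the redundant. Released structure: two simple spans XY and YZ with a hinge at Y.
End slopes at the hinge Y, treating each span as simply supported:
  span XY: UDL 10: wL³/(24EI) = 90/EI
  relative rotation θ_0 = (90 + 0)/EI = 90/EI
A unit hogging moment at Y produces rotation L₁/(3EI) + L₂/(3EI) = 4.667/EI.
Compatibility: M_Y·(L₁+L₂)/(3EI) = θ_0, giving M_Y = 19.29 kN·m (hogging).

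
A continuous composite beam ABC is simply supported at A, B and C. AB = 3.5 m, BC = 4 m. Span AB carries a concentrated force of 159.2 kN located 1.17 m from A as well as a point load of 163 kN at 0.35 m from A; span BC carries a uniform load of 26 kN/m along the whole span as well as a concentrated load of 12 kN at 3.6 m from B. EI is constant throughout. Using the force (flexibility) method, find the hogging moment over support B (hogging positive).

M_B = 80.78 kN·m

Take M_B as the redundant. Released structure: two simple spans AB and BC with a hinge at B.
Rotations at B on the released spans (each span's end-slope, ×1/EI):
  span AB: point load 159.2 at a = 1.17: Pab(L + a)/(6LEI) = 96.51/EI
  span AB: point load 163 at a = 0.35: Pab(L + a)/(6LEI) = 32.95/EI
  span BC: UDL 26: wL³/(24EI) = 69.33/EI
  span BC: point load 12 at a = 3.6: Pab(L + b)/(6LEI) = 3.168/EI
  relative rotation θ_0 = (129.5 + 72.5)/EI = 202/EI
A unit hogging moment at B produces rotation L₁/(3EI) + L₂/(3EI) = 2.5/EI.
Slope continuity at B: θ_0 = M_B·2.5/EI, so M_B = 202/2.5 = 80.78 kN·m (hogging).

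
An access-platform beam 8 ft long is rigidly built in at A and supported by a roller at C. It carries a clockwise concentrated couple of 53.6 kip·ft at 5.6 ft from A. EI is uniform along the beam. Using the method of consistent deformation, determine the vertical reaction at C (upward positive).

Release the roller at C. Primary structure: cantilever fixed at A.
Primary-structure tip deflection at C by superposition:
  clockwise couple 53.6 at a = 5.6: M₀a(2L − a)/(2EI) = 1561/EI
Flexibility coefficient — unit upward force at C: δ_{CC} = L³/(3EI) = 170.7/EI.
Compatibility at C: δ_0 − R_C·δ_{CC} = 0, so R_C = 1561/170.7 = 9.146 kip.

R_C = 9.146 kip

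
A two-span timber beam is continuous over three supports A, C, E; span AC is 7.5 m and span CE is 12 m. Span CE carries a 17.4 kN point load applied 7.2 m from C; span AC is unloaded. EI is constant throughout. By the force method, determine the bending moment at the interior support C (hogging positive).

M_C = 21.59 kN·m

Take M_C as the redundant. Released structure: two simple spans AC and CE with a hinge at C.
Discontinuity in slope at C on the released structure — sum the simple-span end rotations:
  span CE: point load 17.4 at a = 7.2: Pab(L + b)/(6LEI) = 140.3/EI
  relative rotation θ_0 = (0 + 140.3)/EI = 140.3/EI
A unit hogging moment at C produces rotation L₁/(3EI) + L₂/(3EI) = 6.5/EI.
Compatibility: M_C·(L₁+L₂)/(3EI) = θ_0, giving M_C = 21.59 kN·m (hogging).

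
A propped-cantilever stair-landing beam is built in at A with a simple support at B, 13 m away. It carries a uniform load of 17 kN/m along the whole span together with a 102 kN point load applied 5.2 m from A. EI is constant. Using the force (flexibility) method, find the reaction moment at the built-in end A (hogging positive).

Take the reaction at B as the redundant and release it; the primary structure is a cantilever fixed at A.
Primary-structure tip deflection at B by superposition:
  UDL 17: wL⁴/(8EI) = 60692/EI
  point load 102 at a = 5.2: Pa²(3L − a)/(6EI) = 15537/EI
  δ_0 = 76229/EI
Tip deflection under a unit load at B: L³/(3EI) = 732.3/EI.
The prop prevents deflection at B: R_B = δ_0/δ_{BB} = 76229/732.3 = 104.1 kN.
Moment equilibrium about A: M_A = Σ(load moments about A) − R_B·L = 1967 − 104.1×13 = 613.7 kN·m.

M_A = 613.7 kN·m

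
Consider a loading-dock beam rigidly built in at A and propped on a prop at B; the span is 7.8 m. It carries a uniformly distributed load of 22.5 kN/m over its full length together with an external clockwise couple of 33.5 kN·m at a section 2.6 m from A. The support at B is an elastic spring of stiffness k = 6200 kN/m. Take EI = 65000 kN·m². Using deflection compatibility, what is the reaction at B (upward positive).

Choose R_B as the redundant. The primary structure is the cantilever fixed at A.
Free-end deflection of the primary structure under the applied loading (downward +):
  UDL 22.5: wL⁴/(8EI) = 10410/EI
  clockwise couple 33.5 at a = 2.6: M₀a(2L − a)/(2EI) = 566.1/EI
  δ_0 = 10977/EI
Tip deflection under a unit load at B: L³/(3EI) = 158.2/EI.
With EI = 65000 kN·m²: δ_0 = 0.16887 m and δ_{BB} = 0.002434 m/kN.
Compatibility — the spring shortens by R_B/k under the reaction it provides: δ_0 − R_B·δ_{BB} = R_B/k. With 1/k = 0.000161 m/kN, R_B = δ_0 / (δ_{BB} + 1/k) = 0.16887 / (0.002434 + 0.000161) = 65.08 kN.

R_B = 65.08 kN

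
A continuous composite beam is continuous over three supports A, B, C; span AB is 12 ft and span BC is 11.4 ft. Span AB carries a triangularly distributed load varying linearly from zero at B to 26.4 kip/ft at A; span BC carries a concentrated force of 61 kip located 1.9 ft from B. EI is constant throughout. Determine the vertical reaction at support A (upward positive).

Insert a hinge at B; M_B is the redundant, and each span becomes simply supported.
Discontinuity in slope at B on the released structure — sum the simple-span end rotations:
  span AB: triangular load, peak 26.4: 7w₀L³/(360EI) = 887/EI
  span BC: point load 61 at a = 1.9: Pab(L + b)/(6LEI) = 336.4/EI
  relative rotation θ_0 = (887 + 336.4)/EI = 1223/EI
A unit hogging moment at B produces rotation L₁/(3EI) + L₂/(3EI) = 7.8/EI.
Slope continuity at B: θ_0 = M_B·7.8/EI, so M_B = 1223/7.8 = 156.9 kip·ft (hogging).
Span AB, ΣM about A with M_B applied at B: R_B^{AB}·12 = 633.6 + 156.9, so R_B^{AB} = 65.87 kip and R_A = 158.4 − 65.87 = 92.53 kip.

R_A = 92.53 kip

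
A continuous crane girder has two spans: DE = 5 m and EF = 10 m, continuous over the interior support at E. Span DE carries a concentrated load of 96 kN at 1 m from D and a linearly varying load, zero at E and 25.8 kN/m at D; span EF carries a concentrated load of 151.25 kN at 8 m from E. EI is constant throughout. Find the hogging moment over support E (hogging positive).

Release continuity at E by inserting a hinge; the redundant is the internal moment M_E. The primary structure is two simply-supported spans DE and EF.
Rotations at E on the released spans (each span's end-slope, ×1/EI):
  span DE: point load 96 at a = 1: Pab(L + a)/(6LEI) = 76.8/EI
  span DE: triangular load, peak 25.8: 7w₀L³/(360EI) = 62.71/EI
  span EF: point load 151.25 at a = 8: Pab(L + b)/(6LEI) = 484/EI
  relative rotation θ_0 = (139.5 + 484)/EI = 623.5/EI
A unit hogging moment at E produces rotation L₁/(3EI) + L₂/(3EI) = 5/EI.
Compatibility: M_E·(L₁+L₂)/(3EI) = θ_0, giving M_E = 124.7 kN·m (hogging).

M_E = 124.7 kN·m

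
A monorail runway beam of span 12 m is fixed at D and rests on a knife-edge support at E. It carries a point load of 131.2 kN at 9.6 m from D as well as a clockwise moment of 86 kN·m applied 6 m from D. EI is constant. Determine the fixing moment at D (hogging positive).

M_D = 140.4 kN·m

Take the reaction at E as the redundant and release it; the primary structure is a cantilever fixed at D.
Downward deflection at the released point E due to the loads:
  point load 131.2 at a = 9.6: Pa²(3L − a)/(6EI) = 53202/EI
  clockwise couple 86 at a = 6: M₀a(2L − a)/(2EI) = 4644/EI
  δ_0 = 57846/EI
Tip deflection under a unit load at E: L³/(3EI) = 576/EI.
Compatibility at E: δ_0 − R_E·δ_{EE} = 0, so R_E = 57846/576 = 100.4 kN.
Moment equilibrium about D: M_D = Σ(load moments about D) − R_E·L = 1346 − 100.4×12 = 140.4 kN·m.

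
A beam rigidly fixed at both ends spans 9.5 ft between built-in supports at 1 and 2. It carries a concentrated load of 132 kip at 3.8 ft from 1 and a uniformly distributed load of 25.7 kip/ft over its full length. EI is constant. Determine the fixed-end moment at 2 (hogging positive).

M_2 = 313.7 kip·ft

Release both end moments; the primary structure is a simply-supported span 12 with redundants M_1 and M_2.
End rotations of the released simple span under the applied load (×1/EI):
  at 1: point load 132 at a = 3.8: Pab(L + b)/(6LEI) = 762.4/EI
  at 2: point load 132 at a = 3.8: Pab(L + a)/(6LEI) = 667.1/EI
  at 1: UDL 25.7: wL³/(24EI) = 918.1/EI
  at 2: UDL 25.7: wL³/(24EI) = 918.1/EI
  θ_10 = 1681/EI,  θ_20 = 1585/EI
Flexibility coefficients: a unit moment at one end gives L/(3EI) there and L/(6EI) at the far end, so f₁₁ = f₂₂ = 3.167/EI and f₁₂ = f₂₁ = 1.583/EI.
Compatibility — zero rotation at each built-in end:
  3.167 M_1 + 1.583 M_2 = 1681
  1.583 M_1 + 3.167 M_2 = 1585
Solving the pair gives M_1 = 373.9 kip·ft and M_2 = 313.7 kip·ft (hogging).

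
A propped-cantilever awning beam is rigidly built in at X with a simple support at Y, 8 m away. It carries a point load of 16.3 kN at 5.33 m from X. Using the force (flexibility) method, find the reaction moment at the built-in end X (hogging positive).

Choose R_Y as the redundant. The primary structure is the cantilever fixed at X.
Downward deflection at the released point Y due to the loads:
  point load 16.3 at a = 5.33: Pa²(3L − a)/(6EI) = 1441/EI
Flexibility coefficient — unit upward force at Y: δ_{YY} = L³/(3EI) = 170.7/EI.
Compatibility at Y: δ_0 − R_Y·δ_{YY} = 0, so R_Y = 1441/170.7 = 8.443 kN.
Moment equilibrium about X: M_X = Σ(load moments about X) − R_Y·L = 86.88 − 8.443×8 = 19.34 kN·m.

M_X = 19.34 kN·m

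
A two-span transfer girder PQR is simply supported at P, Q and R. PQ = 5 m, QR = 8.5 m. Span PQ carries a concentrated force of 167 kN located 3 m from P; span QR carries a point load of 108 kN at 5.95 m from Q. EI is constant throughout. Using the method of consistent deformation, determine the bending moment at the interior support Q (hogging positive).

M_Q = 138.3 kN·m

Insert a hinge at Q; M_Q is the redundant, and each span becomes simply supported.
End slopes at the hinge Q, treating each span as simply supported:
  span PQ: point load 167 at a = 3: Pab(L + a)/(6LEI) = 267.2/EI
  span QR: point load 108 at a = 5.95: Pab(L + b)/(6LEI) = 355/EI
  relative rotation θ_0 = (267.2 + 355)/EI = 622.2/EI
A unit hogging moment at Q produces rotation L₁/(3EI) + L₂/(3EI) = 4.5/EI.
Compatibility: M_Q·(L₁+L₂)/(3EI) = θ_0, giving M_Q = 138.3 kN·m (hogging).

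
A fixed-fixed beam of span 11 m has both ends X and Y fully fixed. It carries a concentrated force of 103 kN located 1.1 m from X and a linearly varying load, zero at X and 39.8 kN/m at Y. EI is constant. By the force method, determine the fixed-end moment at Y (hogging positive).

Take the two fixed-end moments M_X, M_Y as redundants; the released structure is the simple span XY.
Simple-span end rotations at X and Y under the given loads:
  at X: point load 103 at a = 1.1: Pab(L + b)/(6LEI) = 355.2/EI
  at Y: point load 103 at a = 1.1: Pab(L + a)/(6LEI) = 205.6/EI
  at X: triangular load, peak 39.8: 7w₀L³/(360EI) = 1030/EI
  at Y: triangular load, peak 39.8: w₀L³/(45EI) = 1177/EI
  θ_X0 = 1385/EI,  θ_Y0 = 1383/EI
Flexibility coefficients: a unit moment at one end gives L/(3EI) there and L/(6EI) at the far end, so f₁₁ = f₂₂ = 3.667/EI and f₁₂ = f₂₁ = 1.833/EI.
Compatibility — zero rotation at each built-in end:
  3.667 M_X + 1.833 M_Y = 1385
  1.833 M_X + 3.667 M_Y = 1383
Solving the pair gives M_X = 252.3 kN·m and M_Y = 251 kN·m (hogging).

M_Y = 251 kN·m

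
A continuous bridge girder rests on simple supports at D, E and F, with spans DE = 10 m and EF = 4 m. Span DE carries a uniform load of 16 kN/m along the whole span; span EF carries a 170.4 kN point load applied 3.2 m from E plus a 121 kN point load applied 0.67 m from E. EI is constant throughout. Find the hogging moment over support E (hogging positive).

M_E = 179.2 kN·m

Release continuity at E by inserting a hinge; the redundant is the internal moment M_E. The primary structure is two simply-supported spans DE and EF.
Rotations at E on the released spans (each span's end-slope, ×1/EI):
  span DE: UDL 16: wL³/(24EI) = 666.7/EI
  span EF: point load 170.4 at a = 3.2: Pab(L + b)/(6LEI) = 87.24/EI
  span EF: point load 121 at a = 0.67: Pab(L + b)/(6LEI) = 82.45/EI
  relative rotation θ_0 = (666.7 + 169.7)/EI = 836.4/EI
A unit hogging moment at E produces rotation L₁/(3EI) + L₂/(3EI) = 4.667/EI.
Slope continuity at E: θ_0 = M_E·4.667/EI, so M_E = 836.4/4.667 = 179.2 kN·m (hogging).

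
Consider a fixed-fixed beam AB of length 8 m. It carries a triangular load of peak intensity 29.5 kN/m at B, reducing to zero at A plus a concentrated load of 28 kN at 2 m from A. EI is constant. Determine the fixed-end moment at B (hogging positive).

Take the two fixed-end moments M_A, M_B as redundants; the released structure is the simple span AB.
End rotations of the released simple span under the applied load (×1/EI):
  at A: triangular load, peak 29.5: 7w₀L³/(360EI) = 293.7/EI
  at B: triangular load, peak 29.5: w₀L³/(45EI) = 335.6/EI
  at A: point load 28 at a = 2: Pab(L + b)/(6LEI) = 98/EI
  at B: point load 28 at a = 2: Pab(L + a)/(6LEI) = 70/EI
  θ_A0 = 391.7/EI,  θ_B0 = 405.6/EI
Flexibility coefficients: a unit moment at one end gives L/(3EI) there and L/(6EI) at the far end, so f₁₁ = f₂₂ = 2.667/EI and f₁₂ = f₂₁ = 1.333/EI.
Compatibility — zero rotation at each built-in end:
  2.667 M_A + 1.333 M_B = 391.7
  1.333 M_A + 2.667 M_B = 405.6
Solving the pair gives M_A = 94.43 kN·m and M_B = 104.9 kN·m (hogging).

M_B = 104.9 kN·m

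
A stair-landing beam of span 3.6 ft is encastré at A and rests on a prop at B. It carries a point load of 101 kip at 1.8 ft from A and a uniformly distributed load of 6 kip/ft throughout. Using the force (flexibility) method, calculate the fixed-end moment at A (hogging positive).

Remove the prop at B; the released (primary) structure is a cantilever built in at A.
Downward deflection at the released point B due to the loads:
  point load 101 at a = 1.8: Pa²(3L − a)/(6EI) = 490.9/EI
  UDL 6: wL⁴/(8EI) = 126/EI
  δ_0 = 616.8/EI
Tip deflection under a unit load at B: L³/(3EI) = 15.55/EI.
Compatibility at B: δ_0 − R_B·δ_{BB} = 0, so R_B = 616.8/15.55 = 39.66 kip.
Moment equilibrium about A: M_A = Σ(load moments about A) − R_B·L = 220.7 − 39.66×3.6 = 77.89 kip·ft.

M_A = 77.89 kip·ft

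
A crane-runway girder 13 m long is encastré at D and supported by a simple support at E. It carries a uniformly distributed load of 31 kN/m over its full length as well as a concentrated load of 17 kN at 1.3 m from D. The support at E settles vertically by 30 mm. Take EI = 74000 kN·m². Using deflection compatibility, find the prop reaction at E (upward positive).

R_E = 148.3 kN

Remove the prop at E; the released (primary) structure is a cantilever built in at D.
Deflection at E on the released cantilever, summing each load's contribution:
  UDL 31: wL⁴/(8EI) = 110674/EI
  point load 17 at a = 1.3: Pa²(3L − a)/(6EI) = 180.5/EI
  δ_0 = 110854/EI
Flexibility coefficient — unit upward force at E: δ_{EE} = L³/(3EI) = 732.3/EI.
With EI = 74000 kN·m²: δ_0 = 1.498 m and δ_{EE} = 0.009896 m/kN.
Compatibility — the beam at E must follow the support down by 0.03 m: δ_0 − R_E·δ_{EE} = 0.03, so R_E = (1.498 − 0.03)/0.009896 = 148.3 kN.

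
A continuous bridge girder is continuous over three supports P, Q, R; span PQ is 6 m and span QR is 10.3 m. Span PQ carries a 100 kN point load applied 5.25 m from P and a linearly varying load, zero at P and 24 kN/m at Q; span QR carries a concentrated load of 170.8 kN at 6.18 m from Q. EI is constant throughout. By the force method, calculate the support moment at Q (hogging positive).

Take M_Q as the redundant. Released structure: two simple spans PQ and QR with a hinge at Q.
End slopes at the hinge Q, treating each span as simply supported:
  span PQ: point load 100 at a = 5.25: Pab(L + a)/(6LEI) = 123/EI
  span PQ: triangular load, peak 24: w₀L³/(45EI) = 115.2/EI
  span QR: point load 170.8 at a = 6.18: Pab(L + b)/(6LEI) = 1015/EI
  relative rotation θ_0 = (238.2 + 1015)/EI = 1253/EI
A unit hogging moment at Q produces rotation L₁/(3EI) + L₂/(3EI) = 5.433/EI.
Slope continuity at Q: θ_0 = M_Q·5.433/EI, so M_Q = 1253/5.433 = 230.6 kN·m (hogging).

M_Q = 230.6 kN·m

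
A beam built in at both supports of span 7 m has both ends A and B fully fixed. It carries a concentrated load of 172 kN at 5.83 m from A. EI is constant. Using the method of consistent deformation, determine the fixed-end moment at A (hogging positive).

M_A = 28.01 kN·m

Release both end moments; the primary structure is a simply-supported span AB with redundants M_A and M_B.
On the primary (simply-supported) span, the end slopes from the loading are:
  at A: point load 172 at a = 5.83: Pab(L + b)/(6LEI) = 228.2/EI
  at B: point load 172 at a = 5.83: Pab(L + a)/(6LEI) = 358.4/EI
  θ_A0 = 228.2/EI,  θ_B0 = 358.4/EI
Flexibility coefficients: a unit moment at one end gives L/(3EI) there and L/(6EI) at the far end, so f₁₁ = f₂₂ = 2.333/EI and f₁₂ = f₂₁ = 1.167/EI.
Compatibility — zero rotation at each built-in end:
  2.333 M_A + 1.167 M_B = 228.2
  1.167 M_A + 2.333 M_B = 358.4
Solving the pair gives M_A = 28.01 kN·m and M_B = 139.6 kN·m (hogging).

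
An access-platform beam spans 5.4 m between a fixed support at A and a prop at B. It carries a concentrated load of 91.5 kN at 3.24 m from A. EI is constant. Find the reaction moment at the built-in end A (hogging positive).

M_A = 83.01 kN·m

Release the roller at B. Primary structure: cantilever fixed at A.
Primary-structure tip deflection at B by superposition:
  point load 91.5 at a = 3.24: Pa²(3L − a)/(6EI) = 2075/EI
Tip deflection under a unit load at B: L³/(3EI) = 52.49/EI.
The prop prevents deflection at B: R_B = δ_0/δ_{BB} = 2075/52.49 = 39.53 kN.
Moment equilibrium about A: M_A = Σ(load moments about A) − R_B·L = 296.5 − 39.53×5.4 = 83.01 kN·m.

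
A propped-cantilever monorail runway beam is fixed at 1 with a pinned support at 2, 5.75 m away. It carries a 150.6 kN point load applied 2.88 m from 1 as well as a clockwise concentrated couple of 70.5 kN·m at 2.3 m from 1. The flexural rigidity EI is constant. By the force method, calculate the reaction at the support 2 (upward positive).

Release the roller at 2. Primary structure: cantilever fixed at 1.
Deflection at 2 on the released cantilever, summing each load's contribution:
  point load 150.6 at a = 2.88: Pa²(3L − a)/(6EI) = 2992/EI
  clockwise couple 70.5 at a = 2.3: M₀a(2L − a)/(2EI) = 745.9/EI
  δ_0 = 3738/EI
Tip deflection under a unit load at 2: L³/(3EI) = 63.37/EI.
The prop prevents deflection at 2: R_2 = δ_0/δ_{22} = 3738/63.37 = 58.98 kN.

R_2 = 58.98 kN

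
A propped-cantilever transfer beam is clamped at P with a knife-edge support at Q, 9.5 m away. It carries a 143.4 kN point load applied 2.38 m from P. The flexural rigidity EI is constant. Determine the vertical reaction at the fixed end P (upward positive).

Choose R_Q as the redundant. The primary structure is the cantilever fixed at P.
Free-end deflection of the primary structure under the applied loading (downward +):
  point load 143.4 at a = 2.38: Pa²(3L − a)/(6EI) = 3536/EI
Tip deflection under a unit load at Q: L³/(3EI) = 285.8/EI.
Compatibility at Q: δ_0 − R_Q·δ_{QQ} = 0, so R_Q = 3536/285.8 = 12.37 kN.
Vertical equilibrium: R_P = ΣP − R_Q = 143.4 − 12.37 = 131 kN.

R_P = 131 kN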